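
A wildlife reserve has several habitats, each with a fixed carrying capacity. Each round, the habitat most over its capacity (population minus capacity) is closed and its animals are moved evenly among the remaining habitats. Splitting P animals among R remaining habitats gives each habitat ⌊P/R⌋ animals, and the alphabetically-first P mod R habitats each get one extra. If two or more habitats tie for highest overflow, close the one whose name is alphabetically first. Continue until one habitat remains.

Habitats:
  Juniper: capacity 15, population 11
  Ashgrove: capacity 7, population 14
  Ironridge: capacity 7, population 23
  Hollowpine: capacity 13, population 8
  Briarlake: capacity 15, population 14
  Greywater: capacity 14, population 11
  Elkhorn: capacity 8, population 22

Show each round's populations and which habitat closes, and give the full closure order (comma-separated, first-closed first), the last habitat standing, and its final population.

Round 1: Ashgrove=14 Briarlake=14 Elkhorn=22 Greywater=11 Hollowpine=8 Ironridge=23 Juniper=11 → close Ironridge (overflow 16)
  23÷6 = 3 each, +1 to first 5
Round 2: Ashgrove=18 Briarlake=18 Elkhorn=26 Greywater=15 Hollowpine=12 Juniper=14 → close Elkhorn (overflow 18)
  26÷5 = 5 each, +1 to first 1
Round 3: Ashgrove=24 Briarlake=23 Greywater=20 Hollowpine=17 Juniper=19 → close Ashgrove (overflow 17)
  24÷4 = 6 each, +1 to first 0
Round 4: Briarlake=29 Greywater=26 Hollowpine=23 Juniper=25 → close Briarlake (overflow 14)
  29÷3 = 9 each, +1 to first 2
Round 5: Greywater=36 Hollowpine=33 Juniper=34 → close Greywater (overflow 22)
  36÷2 = 18 each, +1 to first 0
Round 6: Hollowpine=51 Juniper=52 → close Hollowpine (overflow 38)
  51÷1 = 51 each, +1 to first 0

Closure order: Ironridge, Elkhorn, Ashgrove, Briarlake, Greywater, Hollowpine
Last habitat: Juniper with 103 animals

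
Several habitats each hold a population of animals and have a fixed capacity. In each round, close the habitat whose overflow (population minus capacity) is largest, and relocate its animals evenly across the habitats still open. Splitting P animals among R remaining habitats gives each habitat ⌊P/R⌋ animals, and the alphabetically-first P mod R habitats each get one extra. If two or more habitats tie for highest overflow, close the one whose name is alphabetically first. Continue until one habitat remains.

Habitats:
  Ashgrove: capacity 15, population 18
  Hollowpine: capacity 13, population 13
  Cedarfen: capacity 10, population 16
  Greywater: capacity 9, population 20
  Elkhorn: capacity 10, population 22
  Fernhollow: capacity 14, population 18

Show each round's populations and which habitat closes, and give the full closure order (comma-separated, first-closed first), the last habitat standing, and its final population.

Closure order: Elkhorn, Greywater, Cedarfen, Ashgrove, Fernhollow
Last habitat: Hollowpine with 107 animals

Round 1: Ashgrove=18 Cedarfen=16 Elkhorn=22 Fernhollow=18 Greywater=20 Hollowpine=13 → close Elkhorn (overflow 12)
  22÷5 = 4 each, +1 to first 2
Round 2: Ashgrove=23 Cedarfen=21 Fernhollow=22 Greywater=24 Hollowpine=17 → close Greywater (overflow 15)
  24÷4 = 6 each, +1 to first 0
Round 3: Ashgrove=29 Cedarfen=27 Fernhollow=28 Hollowpine=23 → close Cedarfen (overflow 17)
  27÷3 = 9 each, +1 to first 0
Round 4: Ashgrove=38 Fernhollow=37 Hollowpine=32 → close Ashgrove (overflow 23)
  38÷2 = 19 each, +1 to first 0
Round 5: Fernhollow=56 Hollowpine=51 → close Fernhollow (overflow 42)
  56÷1 = 56 each, +1 to first 0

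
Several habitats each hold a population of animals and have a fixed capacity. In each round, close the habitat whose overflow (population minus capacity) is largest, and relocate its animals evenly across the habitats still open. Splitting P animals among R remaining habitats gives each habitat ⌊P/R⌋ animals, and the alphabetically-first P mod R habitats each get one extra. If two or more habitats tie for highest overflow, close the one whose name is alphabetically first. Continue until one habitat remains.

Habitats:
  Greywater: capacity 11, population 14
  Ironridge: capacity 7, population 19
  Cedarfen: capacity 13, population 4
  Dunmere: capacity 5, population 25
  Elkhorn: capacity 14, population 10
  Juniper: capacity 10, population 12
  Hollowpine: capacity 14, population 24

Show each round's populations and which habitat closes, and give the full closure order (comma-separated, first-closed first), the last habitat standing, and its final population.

Closure order: Dunmere, Ironridge, Hollowpine, Greywater, Juniper, Elkhorn
Last habitat: Cedarfen with 108 animals

Round 1: Cedarfen=4 Dunmere=25 Elkhorn=10 Greywater=14 Hollowpine=24 Ironridge=19 Juniper=12 → close Dunmere (overflow 20)
  25÷6 = 4 each, +1 to first 1
Round 2: Cedarfen=9 Elkhorn=14 Greywater=18 Hollowpine=28 Ironridge=23 Juniper=16 → close Ironridge (overflow 16)
  23÷5 = 4 each, +1 to first 3
Round 3: Cedarfen=14 Elkhorn=19 Greywater=23 Hollowpine=32 Juniper=20 → close Hollowpine (overflow 18)
  32÷4 = 8 each, +1 to first 0
Round 4: Cedarfen=22 Elkhorn=27 Greywater=31 Juniper=28 → close Greywater (overflow 20)
  31÷3 = 10 each, +1 to first 1
Round 5: Cedarfen=33 Elkhorn=37 Juniper=38 → close Juniper (overflow 28)
  38÷2 = 19 each, +1 to first 0
Round 6: Cedarfen=52 Elkhorn=56 → close Elkhorn (overflow 42)
  56÷1 = 56 each, +1 to first 0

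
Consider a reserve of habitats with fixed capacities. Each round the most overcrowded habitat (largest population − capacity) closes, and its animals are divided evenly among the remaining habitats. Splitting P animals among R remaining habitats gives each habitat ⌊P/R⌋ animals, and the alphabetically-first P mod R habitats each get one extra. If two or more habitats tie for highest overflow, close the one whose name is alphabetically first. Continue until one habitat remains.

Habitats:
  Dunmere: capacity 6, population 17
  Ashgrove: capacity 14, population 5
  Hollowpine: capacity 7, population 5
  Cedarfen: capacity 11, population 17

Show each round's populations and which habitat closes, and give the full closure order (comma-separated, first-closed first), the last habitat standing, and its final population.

Round 1: Ashgrove=5 Cedarfen=17 Dunmere=17 Hollowpine=5 → close Dunmere (overflow 11)
  17÷3 = 5 each, +1 to first 2
Round 2: Ashgrove=11 Cedarfen=23 Hollowpine=10 → close Cedarfen (overflow 12)
  23÷2 = 11 each, +1 to first 1
Round 3: Ashgrove=23 Hollowpine=21 → close Hollowpine (overflow 14)
  21÷1 = 21 each, +1 to first 0

Closure order: Dunmere, Cedarfen, Hollowpine
Last habitat: Ashgrove with 44 animals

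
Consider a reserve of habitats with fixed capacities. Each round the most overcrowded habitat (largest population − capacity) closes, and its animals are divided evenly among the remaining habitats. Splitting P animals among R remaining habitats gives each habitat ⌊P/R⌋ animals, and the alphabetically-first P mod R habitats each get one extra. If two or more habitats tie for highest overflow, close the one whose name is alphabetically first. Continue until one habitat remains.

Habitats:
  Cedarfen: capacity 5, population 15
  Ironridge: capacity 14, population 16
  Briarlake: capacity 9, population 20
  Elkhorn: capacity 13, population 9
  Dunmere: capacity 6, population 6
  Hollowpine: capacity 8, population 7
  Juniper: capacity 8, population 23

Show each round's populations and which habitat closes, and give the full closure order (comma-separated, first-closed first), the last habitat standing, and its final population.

Round 1: Briarlake=20 Cedarfen=15 Dunmere=6 Elkhorn=9 Hollowpine=7 Ironridge=16 Juniper=23 → close Juniper (overflow 15)
  23÷6 = 3 each, +1 to first 5
Round 2: Briarlake=24 Cedarfen=19 Dunmere=10 Elkhorn=13 Hollowpine=11 Ironridge=19 → close Briarlake (overflow 15)
  24÷5 = 4 each, +1 to first 4
Round 3: Cedarfen=24 Dunmere=15 Elkhorn=18 Hollowpine=16 Ironridge=23 → close Cedarfen (overflow 19)
  24÷4 = 6 each, +1 to first 0
Round 4: Dunmere=21 Elkhorn=24 Hollowpine=22 Ironridge=29 → close Dunmere (overflow 15)
  21÷3 = 7 each, +1 to first 0
Round 5: Elkhorn=31 Hollowpine=29 Ironridge=36 → close Ironridge (overflow 22)
  36÷2 = 18 each, +1 to first 0
Round 6: Elkhorn=49 Hollowpine=47 → close Hollowpine (overflow 39)
  47÷1 = 47 each, +1 to first 0

Closure order: Juniper, Briarlake, Cedarfen, Dunmere, Ironridge, Hollowpine
Last habitat: Elkhorn with 96 animals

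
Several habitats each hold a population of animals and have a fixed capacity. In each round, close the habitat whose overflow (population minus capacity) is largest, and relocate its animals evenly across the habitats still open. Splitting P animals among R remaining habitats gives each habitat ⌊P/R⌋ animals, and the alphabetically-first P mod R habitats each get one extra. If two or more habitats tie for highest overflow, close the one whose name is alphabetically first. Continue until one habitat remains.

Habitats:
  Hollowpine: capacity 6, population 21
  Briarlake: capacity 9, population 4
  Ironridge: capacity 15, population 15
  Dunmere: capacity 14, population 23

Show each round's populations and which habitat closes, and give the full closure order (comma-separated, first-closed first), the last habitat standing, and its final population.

Round 1: Briarlake=4 Dunmere=23 Hollowpine=21 Ironridge=15 → close Hollowpine (overflow 15)
  21÷3 = 7 each, +1 to first 0
Round 2: Briarlake=11 Dunmere=30 Ironridge=22 → close Dunmere (overflow 16)
  30÷2 = 15 each, +1 to first 0
Round 3: Briarlake=26 Ironridge=37 → close Ironridge (overflow 22)
  37÷1 = 37 each, +1 to first 0

Closure order: Hollowpine, Dunmere, Ironridge
Last habitat: Briarlake with 63 animals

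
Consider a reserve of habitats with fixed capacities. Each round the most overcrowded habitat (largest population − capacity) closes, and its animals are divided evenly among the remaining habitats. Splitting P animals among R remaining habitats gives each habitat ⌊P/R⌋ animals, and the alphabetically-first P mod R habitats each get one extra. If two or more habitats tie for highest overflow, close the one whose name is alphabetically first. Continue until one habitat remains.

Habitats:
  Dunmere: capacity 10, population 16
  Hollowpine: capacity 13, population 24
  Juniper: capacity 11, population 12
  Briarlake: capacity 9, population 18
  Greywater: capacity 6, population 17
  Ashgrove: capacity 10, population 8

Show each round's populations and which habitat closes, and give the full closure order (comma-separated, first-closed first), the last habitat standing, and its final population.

Closure order: Greywater, Hollowpine, Briarlake, Dunmere, Ashgrove
Last habitat: Juniper with 95 animals

Round 1: Ashgrove=8 Briarlake=18 Dunmere=16 Greywater=17 Hollowpine=24 Juniper=12 → close Greywater (overflow 11)
  17÷5 = 3 each, +1 to first 2
Round 2: Ashgrove=12 Briarlake=22 Dunmere=19 Hollowpine=27 Juniper=15 → close Hollowpine (overflow 14)
  27÷4 = 6 each, +1 to first 3
Round 3: Ashgrove=19 Briarlake=29 Dunmere=26 Juniper=21 → close Briarlake (overflow 20)
  29÷3 = 9 each, +1 to first 2
Round 4: Ashgrove=29 Dunmere=36 Juniper=30 → close Dunmere (overflow 26)
  36÷2 = 18 each, +1 to first 0
Round 5: Ashgrove=47 Juniper=48 → close Ashgrove (overflow 37)
  47÷1 = 47 each, +1 to first 0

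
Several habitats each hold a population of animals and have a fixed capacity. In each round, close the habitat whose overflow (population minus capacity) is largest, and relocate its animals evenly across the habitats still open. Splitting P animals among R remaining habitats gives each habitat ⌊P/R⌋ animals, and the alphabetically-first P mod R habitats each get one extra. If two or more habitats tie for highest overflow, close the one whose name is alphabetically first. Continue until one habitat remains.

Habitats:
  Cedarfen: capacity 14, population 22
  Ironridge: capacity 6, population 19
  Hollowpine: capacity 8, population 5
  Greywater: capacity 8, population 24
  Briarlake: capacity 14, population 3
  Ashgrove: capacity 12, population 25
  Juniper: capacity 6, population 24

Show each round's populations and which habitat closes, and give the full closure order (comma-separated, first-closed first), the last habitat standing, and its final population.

Round 1: Ashgrove=25 Briarlake=3 Cedarfen=22 Greywater=24 Hollowpine=5 Ironridge=19 Juniper=24 → close Juniper (overflow 18)
  24÷6 = 4 each, +1 to first 0
Round 2: Ashgrove=29 Briarlake=7 Cedarfen=26 Greywater=28 Hollowpine=9 Ironridge=23 → close Greywater (overflow 20)
  28÷5 = 5 each, +1 to first 3
Round 3: Ashgrove=35 Briarlake=13 Cedarfen=32 Hollowpine=14 Ironridge=28 → close Ashgrove (overflow 23)
  35÷4 = 8 each, +1 to first 3
Round 4: Briarlake=22 Cedarfen=41 Hollowpine=23 Ironridge=36 → close Ironridge (overflow 30)
  36÷3 = 12 each, +1 to first 0
Round 5: Briarlake=34 Cedarfen=53 Hollowpine=35 → close Cedarfen (overflow 39)
  53÷2 = 26 each, +1 to first 1
Round 6: Briarlake=61 Hollowpine=61 → close Hollowpine (overflow 53)
  61÷1 = 61 each, +1 to first 0

Closure order: Juniper, Greywater, Ashgrove, Ironridge, Cedarfen, Hollowpine
Last habitat: Briarlake with 122 animals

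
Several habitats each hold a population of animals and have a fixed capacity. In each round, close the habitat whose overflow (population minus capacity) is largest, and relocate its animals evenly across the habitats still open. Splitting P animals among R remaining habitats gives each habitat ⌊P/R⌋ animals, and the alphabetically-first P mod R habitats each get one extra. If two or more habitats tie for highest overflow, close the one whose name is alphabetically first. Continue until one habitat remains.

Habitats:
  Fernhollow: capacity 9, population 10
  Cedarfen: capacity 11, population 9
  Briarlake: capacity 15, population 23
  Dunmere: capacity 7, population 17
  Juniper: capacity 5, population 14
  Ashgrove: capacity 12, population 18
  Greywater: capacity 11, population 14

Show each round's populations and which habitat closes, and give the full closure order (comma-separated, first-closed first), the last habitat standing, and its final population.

Round 1: Ashgrove=18 Briarlake=23 Cedarfen=9 Dunmere=17 Fernhollow=10 Greywater=14 Juniper=14 → close Dunmere (overflow 10)
  17÷6 = 2 each, +1 to first 5
Round 2: Ashgrove=21 Briarlake=26 Cedarfen=12 Fernhollow=13 Greywater=17 Juniper=16 → close Briarlake (overflow 11)
  26÷5 = 5 each, +1 to first 1
Round 3: Ashgrove=27 Cedarfen=17 Fernhollow=18 Greywater=22 Juniper=21 → close Juniper (overflow 16)
  21÷4 = 5 each, +1 to first 1
Round 4: Ashgrove=33 Cedarfen=22 Fernhollow=23 Greywater=27 → close Ashgrove (overflow 21)
  33÷3 = 11 each, +1 to first 0
Round 5: Cedarfen=33 Fernhollow=34 Greywater=38 → close Greywater (overflow 27)
  38÷2 = 19 each, +1 to first 0
Round 6: Cedarfen=52 Fernhollow=53 → close Fernhollow (overflow 44)
  53÷1 = 53 each, +1 to first 0

Closure order: Dunmere, Briarlake, Juniper, Ashgrove, Greywater, Fernhollow
Last habitat: Cedarfen with 105 animals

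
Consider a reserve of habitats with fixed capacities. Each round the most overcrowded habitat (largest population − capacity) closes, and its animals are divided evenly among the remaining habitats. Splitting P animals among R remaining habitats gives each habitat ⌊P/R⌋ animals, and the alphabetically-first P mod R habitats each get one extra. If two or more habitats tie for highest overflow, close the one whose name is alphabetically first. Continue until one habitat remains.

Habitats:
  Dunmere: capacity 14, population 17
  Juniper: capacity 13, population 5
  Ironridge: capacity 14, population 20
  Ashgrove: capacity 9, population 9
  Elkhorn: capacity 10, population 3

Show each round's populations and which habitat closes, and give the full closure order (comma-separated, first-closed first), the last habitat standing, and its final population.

Closure order: Ironridge, Dunmere, Ashgrove, Elkhorn
Last habitat: Juniper with 54 animals

Round 1: Ashgrove=9 Dunmere=17 Elkhorn=3 Ironridge=20 Juniper=5 → close Ironridge (overflow 6)
  20÷4 = 5 each, +1 to first 0
Round 2: Ashgrove=14 Dunmere=22 Elkhorn=8 Juniper=10 → close Dunmere (overflow 8)
  22÷3 = 7 each, +1 to first 1
Round 3: Ashgrove=22 Elkhorn=15 Juniper=17 → close Ashgrove (overflow 13)
  22÷2 = 11 each, +1 to first 0
Round 4: Elkhorn=26 Juniper=28 → close Elkhorn (overflow 16)
  26÷1 = 26 each, +1 to first 0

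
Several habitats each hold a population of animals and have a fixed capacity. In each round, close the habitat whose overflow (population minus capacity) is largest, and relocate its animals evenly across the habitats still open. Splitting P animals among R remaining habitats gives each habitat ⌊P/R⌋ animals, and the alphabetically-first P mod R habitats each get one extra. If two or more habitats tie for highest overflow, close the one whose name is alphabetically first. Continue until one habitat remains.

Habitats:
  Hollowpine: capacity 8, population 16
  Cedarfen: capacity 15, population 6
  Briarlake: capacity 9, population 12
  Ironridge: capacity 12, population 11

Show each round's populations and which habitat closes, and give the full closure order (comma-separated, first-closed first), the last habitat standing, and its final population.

Round 1: Briarlake=12 Cedarfen=6 Hollowpine=16 Ironridge=11 → close Hollowpine (overflow 8)
  16÷3 = 5 each, +1 to first 1
Round 2: Briarlake=18 Cedarfen=11 Ironridge=16 → close Briarlake (overflow 9)
  18÷2 = 9 each, +1 to first 0
Round 3: Cedarfen=20 Ironridge=25 → close Ironridge (overflow 13)
  25÷1 = 25 each, +1 to first 0

Closure order: Hollowpine, Briarlake, Ironridge
Last habitat: Cedarfen with 45 animals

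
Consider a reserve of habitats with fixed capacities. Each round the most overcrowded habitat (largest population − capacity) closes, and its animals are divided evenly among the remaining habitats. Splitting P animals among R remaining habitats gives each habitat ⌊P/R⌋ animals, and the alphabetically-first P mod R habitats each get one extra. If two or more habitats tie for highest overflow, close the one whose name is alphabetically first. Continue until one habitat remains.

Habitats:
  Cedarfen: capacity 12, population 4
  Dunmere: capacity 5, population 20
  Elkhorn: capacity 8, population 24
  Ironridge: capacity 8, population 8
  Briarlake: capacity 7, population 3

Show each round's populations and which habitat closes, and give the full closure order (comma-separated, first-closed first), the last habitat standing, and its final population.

Closure order: Elkhorn, Dunmere, Ironridge, Briarlake
Last habitat: Cedarfen with 59 animals

Round 1: Briarlake=3 Cedarfen=4 Dunmere=20 Elkhorn=24 Ironridge=8 → close Elkhorn (overflow 16)
  24÷4 = 6 each, +1 to first 0
Round 2: Briarlake=9 Cedarfen=10 Dunmere=26 Ironridge=14 → close Dunmere (overflow 21)
  26÷3 = 8 each, +1 to first 2
Round 3: Briarlake=18 Cedarfen=19 Ironridge=22 → close Ironridge (overflow 14)
  22÷2 = 11 each, +1 to first 0
Round 4: Briarlake=29 Cedarfen=30 → close Briarlake (overflow 22)
  29÷1 = 29 each, +1 to first 0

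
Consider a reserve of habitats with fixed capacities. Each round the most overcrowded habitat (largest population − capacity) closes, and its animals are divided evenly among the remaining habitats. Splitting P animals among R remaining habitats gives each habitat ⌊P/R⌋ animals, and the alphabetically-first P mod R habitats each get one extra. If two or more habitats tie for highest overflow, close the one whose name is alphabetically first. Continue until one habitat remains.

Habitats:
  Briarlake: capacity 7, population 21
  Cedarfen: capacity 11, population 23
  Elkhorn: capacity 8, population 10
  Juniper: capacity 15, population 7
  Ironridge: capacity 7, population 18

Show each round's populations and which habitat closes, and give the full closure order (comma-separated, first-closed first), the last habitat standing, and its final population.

Closure order: Briarlake, Cedarfen, Ironridge, Elkhorn
Last habitat: Juniper with 79 animals

Round 1: Briarlake=21 Cedarfen=23 Elkhorn=10 Ironridge=18 Juniper=7 → close Briarlake (overflow 14)
  21÷4 = 5 each, +1 to first 1
Round 2: Cedarfen=29 Elkhorn=15 Ironridge=23 Juniper=12 → close Cedarfen (overflow 18)
  29÷3 = 9 each, +1 to first 2
Round 3: Elkhorn=25 Ironridge=33 Juniper=21 → close Ironridge (overflow 26)
  33÷2 = 16 each, +1 to first 1
Round 4: Elkhorn=42 Juniper=37 → close Elkhorn (overflow 34)
  42÷1 = 42 each, +1 to first 0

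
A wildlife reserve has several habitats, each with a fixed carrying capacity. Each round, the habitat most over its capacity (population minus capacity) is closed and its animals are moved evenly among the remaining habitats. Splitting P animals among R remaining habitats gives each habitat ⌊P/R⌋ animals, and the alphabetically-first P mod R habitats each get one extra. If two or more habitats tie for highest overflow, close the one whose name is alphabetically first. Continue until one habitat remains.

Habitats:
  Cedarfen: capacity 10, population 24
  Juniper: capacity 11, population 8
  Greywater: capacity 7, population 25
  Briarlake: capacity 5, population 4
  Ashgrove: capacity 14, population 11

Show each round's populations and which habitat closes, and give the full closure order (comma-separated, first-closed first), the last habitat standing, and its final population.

Closure order: Greywater, Cedarfen, Briarlake, Ashgrove
Last habitat: Juniper with 72 animals

Round 1: Ashgrove=11 Briarlake=4 Cedarfen=24 Greywater=25 Juniper=8 → close Greywater (overflow 18)
  25÷4 = 6 each, +1 to first 1
Round 2: Ashgrove=18 Briarlake=10 Cedarfen=30 Juniper=14 → close Cedarfen (overflow 20)
  30÷3 = 10 each, +1 to first 0
Round 3: Ashgrove=28 Briarlake=20 Juniper=24 → close Briarlake (overflow 15)
  20÷2 = 10 each, +1 to first 0
Round 4: Ashgrove=38 Juniper=34 → close Ashgrove (overflow 24)
  38÷1 = 38 each, +1 to first 0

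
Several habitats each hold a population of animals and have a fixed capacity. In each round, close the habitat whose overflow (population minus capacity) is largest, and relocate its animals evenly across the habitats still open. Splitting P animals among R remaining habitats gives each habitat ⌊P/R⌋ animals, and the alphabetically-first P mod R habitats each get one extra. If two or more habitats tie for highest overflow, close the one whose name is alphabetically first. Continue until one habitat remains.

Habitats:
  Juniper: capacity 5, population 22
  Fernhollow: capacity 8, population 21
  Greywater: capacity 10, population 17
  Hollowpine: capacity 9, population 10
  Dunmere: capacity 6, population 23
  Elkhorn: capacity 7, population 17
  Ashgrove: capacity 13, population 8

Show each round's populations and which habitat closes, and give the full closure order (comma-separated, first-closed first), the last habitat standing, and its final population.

Closure order: Dunmere, Juniper, Fernhollow, Elkhorn, Greywater, Hollowpine
Last habitat: Ashgrove with 118 animals

Round 1: Ashgrove=8 Dunmere=23 Elkhorn=17 Fernhollow=21 Greywater=17 Hollowpine=10 Juniper=22 → close Dunmere (overflow 17)
  23÷6 = 3 each, +1 to first 5
Round 2: Ashgrove=12 Elkhorn=21 Fernhollow=25 Greywater=21 Hollowpine=14 Juniper=25 → close Juniper (overflow 20)
  25÷5 = 5 each, +1 to first 0
Round 3: Ashgrove=17 Elkhorn=26 Fernhollow=30 Greywater=26 Hollowpine=19 → close Fernhollow (overflow 22)
  30÷4 = 7 each, +1 to first 2
Round 4: Ashgrove=25 Elkhorn=34 Greywater=33 Hollowpine=26 → close Elkhorn (overflow 27)
  34÷3 = 11 each, +1 to first 1
Round 5: Ashgrove=37 Greywater=44 Hollowpine=37 → close Greywater (overflow 34)
  44÷2 = 22 each, +1 to first 0
Round 6: Ashgrove=59 Hollowpine=59 → close Hollowpine (overflow 50)
  59÷1 = 59 each, +1 to first 0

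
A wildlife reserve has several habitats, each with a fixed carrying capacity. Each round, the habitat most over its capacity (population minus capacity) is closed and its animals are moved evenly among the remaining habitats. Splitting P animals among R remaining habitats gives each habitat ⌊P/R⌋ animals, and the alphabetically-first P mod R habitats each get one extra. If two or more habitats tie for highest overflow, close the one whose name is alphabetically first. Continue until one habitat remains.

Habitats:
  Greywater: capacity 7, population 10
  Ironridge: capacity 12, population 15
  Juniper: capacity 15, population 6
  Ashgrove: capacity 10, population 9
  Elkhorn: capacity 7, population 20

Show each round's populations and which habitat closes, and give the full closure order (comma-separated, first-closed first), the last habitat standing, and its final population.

Closure order: Elkhorn, Greywater, Ironridge, Ashgrove
Last habitat: Juniper with 60 animals

Round 1: Ashgrove=9 Elkhorn=20 Greywater=10 Ironridge=15 Juniper=6 → close Elkhorn (overflow 13)
  20÷4 = 5 each, +1 to first 0
Round 2: Ashgrove=14 Greywater=15 Ironridge=20 Juniper=11 → close Greywater (overflow 8)
  15÷3 = 5 each, +1 to first 0
Round 3: Ashgrove=19 Ironridge=25 Juniper=16 → close Ironridge (overflow 13)
  25÷2 = 12 each, +1 to first 1
Round 4: Ashgrove=32 Juniper=28 → close Ashgrove (overflow 22)
  32÷1 = 32 each, +1 to first 0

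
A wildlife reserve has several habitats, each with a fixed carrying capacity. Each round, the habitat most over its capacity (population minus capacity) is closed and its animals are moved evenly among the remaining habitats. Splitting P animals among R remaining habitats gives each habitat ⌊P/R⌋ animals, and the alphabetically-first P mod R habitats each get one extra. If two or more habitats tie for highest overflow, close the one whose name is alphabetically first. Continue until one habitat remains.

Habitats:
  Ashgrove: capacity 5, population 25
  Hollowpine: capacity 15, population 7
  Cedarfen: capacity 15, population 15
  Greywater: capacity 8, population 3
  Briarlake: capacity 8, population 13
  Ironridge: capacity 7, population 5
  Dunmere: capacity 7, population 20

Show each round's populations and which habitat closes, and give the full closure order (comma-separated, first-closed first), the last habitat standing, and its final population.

Round 1: Ashgrove=25 Briarlake=13 Cedarfen=15 Dunmere=20 Greywater=3 Hollowpine=7 Ironridge=5 → close Ashgrove (overflow 20)
  25÷6 = 4 each, +1 to first 1
Round 2: Briarlake=18 Cedarfen=19 Dunmere=24 Greywater=7 Hollowpine=11 Ironridge=9 → close Dunmere (overflow 17)
  24÷5 = 4 each, +1 to first 4
Round 3: Briarlake=23 Cedarfen=24 Greywater=12 Hollowpine=16 Ironridge=13 → close Briarlake (overflow 15)
  23÷4 = 5 each, +1 to first 3
Round 4: Cedarfen=30 Greywater=18 Hollowpine=22 Ironridge=18 → close Cedarfen (overflow 15)
  30÷3 = 10 each, +1 to first 0
Round 5: Greywater=28 Hollowpine=32 Ironridge=28 → close Ironridge (overflow 21)
  28÷2 = 14 each, +1 to first 0
Round 6: Greywater=42 Hollowpine=46 → close Greywater (overflow 34)
  42÷1 = 42 each, +1 to first 0

Closure order: Ashgrove, Dunmere, Briarlake, Cedarfen, Ironridge, Greywater
Last habitat: Hollowpine with 88 animals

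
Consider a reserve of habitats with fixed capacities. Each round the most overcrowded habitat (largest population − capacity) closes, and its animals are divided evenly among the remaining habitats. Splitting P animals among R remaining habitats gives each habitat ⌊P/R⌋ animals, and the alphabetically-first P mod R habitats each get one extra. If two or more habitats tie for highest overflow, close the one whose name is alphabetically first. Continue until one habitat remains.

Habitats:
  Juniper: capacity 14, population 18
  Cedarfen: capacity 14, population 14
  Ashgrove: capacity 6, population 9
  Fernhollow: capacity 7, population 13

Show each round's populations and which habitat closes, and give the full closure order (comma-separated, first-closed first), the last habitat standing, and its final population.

Closure order: Fernhollow, Ashgrove, Juniper
Last habitat: Cedarfen with 54 animals

Round 1: Ashgrove=9 Cedarfen=14 Fernhollow=13 Juniper=18 → close Fernhollow (overflow 6)
  13÷3 = 4 each, +1 to first 1
Round 2: Ashgrove=14 Cedarfen=18 Juniper=22 → close Ashgrove (overflow 8)
  14÷2 = 7 each, +1 to first 0
Round 3: Cedarfen=25 Juniper=29 → close Juniper (overflow 15)
  29÷1 = 29 each, +1 to first 0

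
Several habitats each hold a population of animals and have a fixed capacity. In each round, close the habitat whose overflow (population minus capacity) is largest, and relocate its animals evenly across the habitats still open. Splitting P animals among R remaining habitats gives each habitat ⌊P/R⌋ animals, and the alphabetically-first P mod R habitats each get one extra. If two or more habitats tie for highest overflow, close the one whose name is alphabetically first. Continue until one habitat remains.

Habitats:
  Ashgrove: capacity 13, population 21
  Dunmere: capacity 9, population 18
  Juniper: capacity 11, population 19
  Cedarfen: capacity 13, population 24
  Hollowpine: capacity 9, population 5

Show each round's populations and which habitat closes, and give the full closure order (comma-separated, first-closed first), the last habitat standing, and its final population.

Closure order: Cedarfen, Dunmere, Ashgrove, Juniper
Last habitat: Hollowpine with 87 animals

Round 1: Ashgrove=21 Cedarfen=24 Dunmere=18 Hollowpine=5 Juniper=19 → close Cedarfen (overflow 11)
  24÷4 = 6 each, +1 to first 0
Round 2: Ashgrove=27 Dunmere=24 Hollowpine=11 Juniper=25 → close Dunmere (overflow 15)
  24÷3 = 8 each, +1 to first 0
Round 3: Ashgrove=35 Hollowpine=19 Juniper=33 → close Ashgrove (overflow 22)
  35÷2 = 17 each, +1 to first 1
Round 4: Hollowpine=37 Juniper=50 → close Juniper (overflow 39)
  50÷1 = 50 each, +1 to first 0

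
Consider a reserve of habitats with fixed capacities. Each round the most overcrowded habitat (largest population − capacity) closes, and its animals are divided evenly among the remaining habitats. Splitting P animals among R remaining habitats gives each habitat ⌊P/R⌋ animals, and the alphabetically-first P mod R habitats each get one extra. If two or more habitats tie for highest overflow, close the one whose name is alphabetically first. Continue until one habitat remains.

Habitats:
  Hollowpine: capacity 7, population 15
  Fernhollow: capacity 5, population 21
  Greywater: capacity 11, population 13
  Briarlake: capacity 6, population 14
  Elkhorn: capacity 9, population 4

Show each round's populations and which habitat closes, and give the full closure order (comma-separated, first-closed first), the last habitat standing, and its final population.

Closure order: Fernhollow, Briarlake, Hollowpine, Greywater
Last habitat: Elkhorn with 67 animals

Round 1: Briarlake=14 Elkhorn=4 Fernhollow=21 Greywater=13 Hollowpine=15 → close Fernhollow (overflow 16)
  21÷4 = 5 each, +1 to first 1
Round 2: Briarlake=20 Elkhorn=9 Greywater=18 Hollowpine=20 → close Briarlake (overflow 14)
  20÷3 = 6 each, +1 to first 2
Round 3: Elkhorn=16 Greywater=25 Hollowpine=26 → close Hollowpine (overflow 19)
  26÷2 = 13 each, +1 to first 0
Round 4: Elkhorn=29 Greywater=38 → close Greywater (overflow 27)
  38÷1 = 38 each, +1 to first 0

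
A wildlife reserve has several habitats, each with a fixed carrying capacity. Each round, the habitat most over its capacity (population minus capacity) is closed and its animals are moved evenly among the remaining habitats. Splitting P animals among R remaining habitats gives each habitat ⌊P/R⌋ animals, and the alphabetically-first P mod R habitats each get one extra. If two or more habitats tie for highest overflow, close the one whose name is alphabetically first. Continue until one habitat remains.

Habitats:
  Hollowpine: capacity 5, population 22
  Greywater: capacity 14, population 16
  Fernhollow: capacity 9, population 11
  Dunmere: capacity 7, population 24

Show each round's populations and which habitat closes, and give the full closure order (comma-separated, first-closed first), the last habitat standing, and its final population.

Round 1: Dunmere=24 Fernhollow=11 Greywater=16 Hollowpine=22 → close Dunmere (overflow 17)
  24÷3 = 8 each, +1 to first 0
Round 2: Fernhollow=19 Greywater=24 Hollowpine=30 → close Hollowpine (overflow 25)
  30÷2 = 15 each, +1 to first 0
Round 3: Fernhollow=34 Greywater=39 → close Fernhollow (overflow 25)
  34÷1 = 34 each, +1 to first 0

Closure order: Dunmere, Hollowpine, Fernhollow
Last habitat: Greywater with 73 animals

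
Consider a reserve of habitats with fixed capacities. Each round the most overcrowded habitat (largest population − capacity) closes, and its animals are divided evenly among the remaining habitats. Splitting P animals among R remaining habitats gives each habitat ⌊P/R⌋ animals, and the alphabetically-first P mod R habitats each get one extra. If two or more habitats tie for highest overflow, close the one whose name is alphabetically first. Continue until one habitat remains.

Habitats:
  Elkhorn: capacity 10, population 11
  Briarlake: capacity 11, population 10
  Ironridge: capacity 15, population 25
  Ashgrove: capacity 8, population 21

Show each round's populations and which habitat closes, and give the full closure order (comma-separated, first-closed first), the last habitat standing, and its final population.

Closure order: Ashgrove, Ironridge, Elkhorn
Last habitat: Briarlake with 67 animals

Round 1: Ashgrove=21 Briarlake=10 Elkhorn=11 Ironridge=25 → close Ashgrove (overflow 13)
  21÷3 = 7 each, +1 to first 0
Round 2: Briarlake=17 Elkhorn=18 Ironridge=32 → close Ironridge (overflow 17)
  32÷2 = 16 each, +1 to first 0
Round 3: Briarlake=33 Elkhorn=34 → close Elkhorn (overflow 24)
  34÷1 = 34 each, +1 to first 0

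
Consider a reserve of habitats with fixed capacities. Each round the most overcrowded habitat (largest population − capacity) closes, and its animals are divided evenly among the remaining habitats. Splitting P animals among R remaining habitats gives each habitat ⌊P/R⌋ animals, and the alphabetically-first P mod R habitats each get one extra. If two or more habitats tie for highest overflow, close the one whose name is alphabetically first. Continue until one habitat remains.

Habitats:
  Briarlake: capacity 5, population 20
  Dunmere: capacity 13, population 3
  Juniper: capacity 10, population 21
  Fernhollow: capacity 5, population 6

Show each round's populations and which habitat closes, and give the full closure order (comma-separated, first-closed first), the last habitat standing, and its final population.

Round 1: Briarlake=20 Dunmere=3 Fernhollow=6 Juniper=21 → close Briarlake (overflow 15)
  20÷3 = 6 each, +1 to first 2
Round 2: Dunmere=10 Fernhollow=13 Juniper=27 → close Juniper (overflow 17)
  27÷2 = 13 each, +1 to first 1
Round 3: Dunmere=24 Fernhollow=26 → close Fernhollow (overflow 21)
  26÷1 = 26 each, +1 to first 0

Closure order: Briarlake, Juniper, Fernhollow
Last habitat: Dunmere with 50 animals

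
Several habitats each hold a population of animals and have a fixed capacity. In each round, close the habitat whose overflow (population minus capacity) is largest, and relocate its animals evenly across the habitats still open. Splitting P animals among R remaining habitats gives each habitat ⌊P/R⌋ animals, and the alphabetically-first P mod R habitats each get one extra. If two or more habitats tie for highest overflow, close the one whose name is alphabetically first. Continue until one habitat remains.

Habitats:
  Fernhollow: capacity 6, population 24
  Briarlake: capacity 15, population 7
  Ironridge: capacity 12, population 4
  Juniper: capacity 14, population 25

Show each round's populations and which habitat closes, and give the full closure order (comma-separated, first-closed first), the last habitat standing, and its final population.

Round 1: Briarlake=7 Fernhollow=24 Ironridge=4 Juniper=25 → close Fernhollow (overflow 18)
  24÷3 = 8 each, +1 to first 0
Round 2: Briarlake=15 Ironridge=12 Juniper=33 → close Juniper (overflow 19)
  33÷2 = 16 each, +1 to first 1
Round 3: Briarlake=32 Ironridge=28 → close Briarlake (overflow 17)
  32÷1 = 32 each, +1 to first 0

Closure order: Fernhollow, Juniper, Briarlake
Last habitat: Ironridge with 60 animals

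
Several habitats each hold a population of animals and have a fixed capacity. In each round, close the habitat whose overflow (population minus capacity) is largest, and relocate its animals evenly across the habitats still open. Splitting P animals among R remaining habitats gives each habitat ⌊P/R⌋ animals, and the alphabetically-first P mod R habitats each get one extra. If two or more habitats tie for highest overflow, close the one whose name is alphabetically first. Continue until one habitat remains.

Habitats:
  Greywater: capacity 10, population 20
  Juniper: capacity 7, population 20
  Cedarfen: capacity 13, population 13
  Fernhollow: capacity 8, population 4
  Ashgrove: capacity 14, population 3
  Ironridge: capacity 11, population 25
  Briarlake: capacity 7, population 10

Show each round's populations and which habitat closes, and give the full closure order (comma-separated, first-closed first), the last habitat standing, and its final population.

Closure order: Ironridge, Juniper, Greywater, Briarlake, Cedarfen, Fernhollow
Last habitat: Ashgrove with 95 animals

Round 1: Ashgrove=3 Briarlake=10 Cedarfen=13 Fernhollow=4 Greywater=20 Ironridge=25 Juniper=20 → close Ironridge (overflow 14)
  25÷6 = 4 each, +1 to first 1
Round 2: Ashgrove=8 Briarlake=14 Cedarfen=17 Fernhollow=8 Greywater=24 Juniper=24 → close Juniper (overflow 17)
  24÷5 = 4 each, +1 to first 4
Round 3: Ashgrove=13 Briarlake=19 Cedarfen=22 Fernhollow=13 Greywater=28 → close Greywater (overflow 18)
  28÷4 = 7 each, +1 to first 0
Round 4: Ashgrove=20 Briarlake=26 Cedarfen=29 Fernhollow=20 → close Briarlake (overflow 19)
  26÷3 = 8 each, +1 to first 2
Round 5: Ashgrove=29 Cedarfen=38 Fernhollow=28 → close Cedarfen (overflow 25)
  38÷2 = 19 each, +1 to first 0
Round 6: Ashgrove=48 Fernhollow=47 → close Fernhollow (overflow 39)
  47÷1 = 47 each, +1 to first 0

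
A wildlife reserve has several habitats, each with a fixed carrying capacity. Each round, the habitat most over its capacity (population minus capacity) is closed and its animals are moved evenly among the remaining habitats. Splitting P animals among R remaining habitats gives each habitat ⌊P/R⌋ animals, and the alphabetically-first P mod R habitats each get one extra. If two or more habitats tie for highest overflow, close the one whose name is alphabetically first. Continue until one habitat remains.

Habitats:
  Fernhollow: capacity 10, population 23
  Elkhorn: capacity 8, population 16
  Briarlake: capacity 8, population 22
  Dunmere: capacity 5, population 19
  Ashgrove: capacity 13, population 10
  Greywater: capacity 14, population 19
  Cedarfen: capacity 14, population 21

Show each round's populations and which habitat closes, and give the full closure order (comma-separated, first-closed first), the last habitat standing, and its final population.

Closure order: Briarlake, Dunmere, Fernhollow, Cedarfen, Elkhorn, Greywater
Last habitat: Ashgrove with 130 animals

Round 1: Ashgrove=10 Briarlake=22 Cedarfen=21 Dunmere=19 Elkhorn=16 Fernhollow=23 Greywater=19 → close Briarlake (overflow 14)
  22÷6 = 3 each, +1 to first 4
Round 2: Ashgrove=14 Cedarfen=25 Dunmere=23 Elkhorn=20 Fernhollow=26 Greywater=22 → close Dunmere (overflow 18)
  23÷5 = 4 each, +1 to first 3
Round 3: Ashgrove=19 Cedarfen=30 Elkhorn=25 Fernhollow=30 Greywater=26 → close Fernhollow (overflow 20)
  30÷4 = 7 each, +1 to first 2
Round 4: Ashgrove=27 Cedarfen=38 Elkhorn=32 Greywater=33 → close Cedarfen (overflow 24)
  38÷3 = 12 each, +1 to first 2
Round 5: Ashgrove=40 Elkhorn=45 Greywater=45 → close Elkhorn (overflow 37)
  45÷2 = 22 each, +1 to first 1
Round 6: Ashgrove=63 Greywater=67 → close Greywater (overflow 53)
  67÷1 = 67 each, +1 to first 0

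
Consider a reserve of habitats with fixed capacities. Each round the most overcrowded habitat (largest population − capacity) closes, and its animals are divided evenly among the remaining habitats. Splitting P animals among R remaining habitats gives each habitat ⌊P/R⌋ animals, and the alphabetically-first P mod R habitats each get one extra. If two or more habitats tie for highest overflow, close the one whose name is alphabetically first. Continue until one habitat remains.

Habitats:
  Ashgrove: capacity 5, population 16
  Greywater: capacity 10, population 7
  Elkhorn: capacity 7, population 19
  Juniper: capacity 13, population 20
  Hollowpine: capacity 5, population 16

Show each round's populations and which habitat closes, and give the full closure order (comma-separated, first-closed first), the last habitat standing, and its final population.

Closure order: Elkhorn, Ashgrove, Hollowpine, Juniper
Last habitat: Greywater with 78 animals

Round 1: Ashgrove=16 Elkhorn=19 Greywater=7 Hollowpine=16 Juniper=20 → close Elkhorn (overflow 12)
  19÷4 = 4 each, +1 to first 3
Round 2: Ashgrove=21 Greywater=12 Hollowpine=21 Juniper=24 → close Ashgrove (overflow 16)
  21÷3 = 7 each, +1 to first 0
Round 3: Greywater=19 Hollowpine=28 Juniper=31 → close Hollowpine (overflow 23)
  28÷2 = 14 each, +1 to first 0
Round 4: Greywater=33 Juniper=45 → close Juniper (overflow 32)
  45÷1 = 45 each, +1 to first 0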